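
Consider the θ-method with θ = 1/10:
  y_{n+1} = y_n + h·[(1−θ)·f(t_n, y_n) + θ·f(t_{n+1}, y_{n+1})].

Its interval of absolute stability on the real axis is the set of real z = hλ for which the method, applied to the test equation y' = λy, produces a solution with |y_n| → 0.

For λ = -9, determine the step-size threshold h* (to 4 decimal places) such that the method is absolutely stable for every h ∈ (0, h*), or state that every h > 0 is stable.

(-2.5000,0); λ=-9 ⇒ h* = (5/2)/9 = 0.2778.

Set f=λy, z=hλ:
  y_{n+1} = y_n + z·[9/10·y_n + 1/10·y_{n+1}] ⇒ (1 − 1/10z)y_{n+1} = (1 + 9/10z)y_n
  Hence R(z) = (1 + 9/10z)/(1 − 1/10z).

Boundary: |R(x)|=1, x<0.
x=-1.69: |R|=0.4457
R=−1: 1+9/10x = −1+1/10x ⇒ -4/5x=2 ⇒ x=2/(-4/5)=-2.5000
Confirm numerically:
  x=-1.774: |R|=0.50671 <1
  x=-1.652: |R|=0.41778 <1
  x=-1.085: |R|=0.02120 <1
  x=-2.815: |R|=1.19664 >1
  x=-2.750: |R|=1.15686 >1
  x=-2.565: |R|=1.04138 >1
Interval (-2.5000, 0).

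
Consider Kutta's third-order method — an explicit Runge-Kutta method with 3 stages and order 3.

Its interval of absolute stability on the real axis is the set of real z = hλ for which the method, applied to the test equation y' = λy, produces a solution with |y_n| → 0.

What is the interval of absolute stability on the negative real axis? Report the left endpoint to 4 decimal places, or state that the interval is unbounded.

z∈(-2.5127,0).

On y'=λy, z=hλ:
  order 3, 3-stage ⇒ R(z)=1+z+z^2/2+z^3/6
  (e.g. R(-1.34)=0.15678, |R|=0.15678)

Need |R(x)|<1, x<0.
x=-1.34: |R|=0.1568
|R(-2.33)|=0.7238 |R(-1.02)|=0.3233 |R(-0.65)|=0.5155
Bisect:
  x_lo=-3.2469 |R|=2.6809  x_hi=-0.3540 |R|=0.7012
  mid=-1.80049 |R|=0.15240 →hi
  mid=-2.52372 |R|=1.01813 →lo
  mid=-2.16210 |R|=0.50928 →hi
  mid=-2.34291 |R|=0.74176 →hi
  mid=-2.43331 |R|=0.87409 →hi
  mid=-2.47851 |R|=0.94460 →hi
  mid=-2.50112 |R|=0.98098 →hi
  mid=-2.51242 |R|=0.99946 →hi
  mid=-2.51807 |R|=1.00877 →lo
  ...
  [-2.51277,-2.51259] ⇒ x*=-2.5127
So |R|<1 on (-2.5127, 0).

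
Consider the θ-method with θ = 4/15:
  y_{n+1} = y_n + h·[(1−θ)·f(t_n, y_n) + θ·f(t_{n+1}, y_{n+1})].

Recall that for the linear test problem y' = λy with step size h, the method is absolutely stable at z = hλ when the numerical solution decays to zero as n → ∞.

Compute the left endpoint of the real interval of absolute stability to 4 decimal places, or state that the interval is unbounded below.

Test eqn y'=λy, z=hλ:
  y_{n+1} = y_n + z·[11/15·y_n + 4/15·y_{n+1}] ⇒ (1 − 4/15z)y_{n+1} = (1 + 11/15z)y_n
  R(z) = (1 + 11/15z)/(1 − 4/15z).

Solve |R(x)|<1 on ℝ⁻.
x=-0.44: |R|=0.6062
R=−1: 1+11/15x = −1+4/15x ⇒ -7/15x=2 ⇒ x=2/(-7/15)=-4.2857
Confirm numerically:
  x=-3.818: |R|=0.89185 <1
  x=-3.109: |R|=0.69977 <1
  x=-2.723: |R|=0.57751 <1
  x=-4.778: |R|=1.10102 >1
  x=-4.313: |R|=1.00592 >1
Interval (-4.2857, 0).

left endpoint -4.2857.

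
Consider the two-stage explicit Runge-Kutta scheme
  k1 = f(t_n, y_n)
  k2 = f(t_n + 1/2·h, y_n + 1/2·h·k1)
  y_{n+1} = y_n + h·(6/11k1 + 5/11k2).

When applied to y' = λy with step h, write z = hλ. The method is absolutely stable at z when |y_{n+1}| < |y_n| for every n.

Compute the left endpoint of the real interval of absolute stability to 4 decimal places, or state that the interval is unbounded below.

left endpoint -4.4000.

Test eqn y'=λy, z=hλ:
  k1=λy_n ⇒ h·k1=z·y_n;  k2=λ(1+1/2z)y_n ⇒ h·k2=z(1+1/2z)y_n
  y_{n+1}/y_n = 1 + 6/11z + 5/11z(1+1/2z) = 1 + z + 5/22z²
  so R(z) = 1 + z + 5/22z².

Need |R(x)|<1, x<0.
x=-1.43: |R|=0.0347
R=1: x+5/22x²=0 ⇒ x=−22/5=-4.4000; min R=1−1/(4·5/22)=-0.1000>−1
Confirm numerically:
  x=-4.130: |R|=0.74657 <1
  x=-2.843: |R|=0.00603 <1
  x=-2.087: |R|=0.09710 <1
  x=-4.899: |R|=1.55559 >1
  x=-4.776: |R|=1.40813 >1
  x=-4.429: |R|=1.02919 >1
So |R|<1 on (-4.4000, 0).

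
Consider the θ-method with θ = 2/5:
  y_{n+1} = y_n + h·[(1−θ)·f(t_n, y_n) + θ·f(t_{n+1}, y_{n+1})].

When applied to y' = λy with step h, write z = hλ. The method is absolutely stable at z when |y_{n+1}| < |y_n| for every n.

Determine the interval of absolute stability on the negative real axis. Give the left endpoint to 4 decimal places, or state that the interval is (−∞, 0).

Set f=λy, z=hλ:
  y_{n+1} = y_n + z·[3/5·y_n + 2/5·y_{n+1}] ⇒ (1 − 2/5z)y_{n+1} = (1 + 3/5z)y_n
  R(z) = (1 + 3/5z)/(1 − 2/5z).

Solve |R(x)|<1 on ℝ⁻.
x=-0.96: |R|=0.3064
R=−1: 1+3/5x = −1+2/5x ⇒ -1/5x=2 ⇒ x=2/(-1/5)=-10.0000
Confirm numerically:
  x=-9.239: |R|=0.96759 <1
  x=-8.597: |R|=0.93678 <1
  x=-8.239: |R|=0.91801 <1
  x=-10.253: |R|=1.00992 >1
  x=-10.217: |R|=1.00853 >1
  x=-10.046: |R|=1.00183 >1
So |R|<1 on (-10.0000, 0).

z∈(-10.0000,0).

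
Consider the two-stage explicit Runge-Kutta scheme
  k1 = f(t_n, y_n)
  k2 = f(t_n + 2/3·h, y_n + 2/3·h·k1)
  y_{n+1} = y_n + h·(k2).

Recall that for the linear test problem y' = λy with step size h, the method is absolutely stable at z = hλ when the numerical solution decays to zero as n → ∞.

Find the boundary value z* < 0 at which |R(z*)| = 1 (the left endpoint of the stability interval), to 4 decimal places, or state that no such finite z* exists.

With y'=λy (z=hλ):
  k1=λy_n ⇒ h·k1=z·y_n;  k2=λ(1+2/3z)y_n ⇒ h·k2=z(1+2/3z)y_n
  y_{n+1}/y_n = 1 + z(1+2/3z) = 1 + z + 2/3z²
  Hence R(z) = 1 + z + 2/3z².

Boundary: |R(x)|=1, x<0.
x=-0.76: |R|=0.6251
R=1: x+2/3x²=0 ⇒ x=−3/2=-1.5000; min R=1−1/(4·2/3)=0.6250>−1
Confirm numerically:
  x=-1.475: |R|=0.97542 <1
  x=-1.081: |R|=0.69804 <1
  x=-1.025: |R|=0.67542 <1
  x=-2.018: |R|=1.69688 >1
  x=-1.948: |R|=1.58180 >1
Interval (-1.5000, 0).

z* = -1.5000.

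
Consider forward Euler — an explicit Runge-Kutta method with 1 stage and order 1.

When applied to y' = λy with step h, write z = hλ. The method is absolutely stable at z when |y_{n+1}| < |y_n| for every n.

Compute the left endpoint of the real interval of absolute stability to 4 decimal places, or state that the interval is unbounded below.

Set f=λy, z=hλ:
  order 1, 1-stage ⇒ R(z)=1+z
  (e.g. R(-0.5)=0.50000, |R|=0.50000)

Solve |R(x)|<1 on ℝ⁻.
x=-0.5: |R|=0.5000
|R(-1.28)|=0.2800 |R(-1.15)|=0.1500 |R(-0.53)|=0.4700
Bisect:
  x_lo=-2.3367 |R|=1.3367  x_hi=-0.2070 |R|=0.7930
  mid=-1.27186 |R|=0.27186 →hi
  mid=-1.80427 |R|=0.80427 →hi
  mid=-2.07048 |R|=1.07048 →lo
  mid=-1.93738 |R|=0.93738 →hi
  mid=-2.00393 |R|=1.00393 →lo
  mid=-1.97065 |R|=0.97065 →hi
  mid=-1.98729 |R|=0.98729 →hi
  mid=-1.99561 |R|=0.99561 →hi
  mid=-1.99977 |R|=0.99977 →hi
  mid=-2.00185 |R|=1.00185 →lo
  ...
  [-2.00003,-1.99990] ⇒ x*=-2.0000
Interval (-2.0000, 0).

z* = -2.0000.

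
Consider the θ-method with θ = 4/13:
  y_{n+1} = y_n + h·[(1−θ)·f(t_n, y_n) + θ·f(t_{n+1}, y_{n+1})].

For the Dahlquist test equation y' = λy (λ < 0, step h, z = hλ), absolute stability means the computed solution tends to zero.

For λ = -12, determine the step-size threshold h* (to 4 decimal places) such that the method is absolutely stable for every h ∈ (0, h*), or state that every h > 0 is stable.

Test eqn y'=λy, z=hλ:
  y_{n+1} = y_n + z·[9/13·y_n + 4/13·y_{n+1}] ⇒ (1 − 4/13z)y_{n+1} = (1 + 9/13z)y_n
  ⇒ R(z) = (1 + 9/13z)/(1 − 4/13z).

Need |R(x)|<1, x<0.
x=-0.55: |R|=0.5296
R=−1: 1+9/13x = −1+4/13x ⇒ -5/13x=2 ⇒ x=2/(-5/13)=-5.2000
Confirm numerically:
  x=-4.784: |R|=0.93528 <1
  x=-4.572: |R|=0.89964 <1
  x=-4.397: |R|=0.86874 <1
  x=-3.150: |R|=0.59961 <1
  x=-5.420: |R|=1.03172 >1
  x=-5.298: |R|=1.01433 >1
Stable set (-5.2000, 0).

(-5.2000,0); λ=-12 ⇒ h* = (26/5)/12 = 0.4333.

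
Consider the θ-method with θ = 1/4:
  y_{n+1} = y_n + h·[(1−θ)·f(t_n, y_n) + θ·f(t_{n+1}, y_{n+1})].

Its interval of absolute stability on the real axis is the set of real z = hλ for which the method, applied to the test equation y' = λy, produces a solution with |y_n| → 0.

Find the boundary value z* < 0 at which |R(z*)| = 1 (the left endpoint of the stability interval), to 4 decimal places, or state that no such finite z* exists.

left endpoint -4.0000.

Set f=λy, z=hλ:
  y_{n+1} = y_n + z·[3/4·y_n + 1/4·y_{n+1}] ⇒ (1 − 1/4z)y_{n+1} = (1 + 3/4z)y_n
  ⇒ R(z) = (1 + 3/4z)/(1 − 1/4z).

Boundary: |R(x)|=1, x<0.
x=-0.82: |R|=0.3195
R=−1: 1+3/4x = −1+1/4x ⇒ -1/2x=2 ⇒ x=2/(-1/2)=-4.0000
Confirm numerically:
  x=-3.888: |R|=0.97160 <1
  x=-2.998: |R|=0.71363 <1
  x=-2.241: |R|=0.43631 <1
  x=-4.294: |R|=1.07089 >1
  x=-4.152: |R|=1.03729 >1
  x=-4.020: |R|=1.00499 >1
So |R|<1 on (-4.0000, 0).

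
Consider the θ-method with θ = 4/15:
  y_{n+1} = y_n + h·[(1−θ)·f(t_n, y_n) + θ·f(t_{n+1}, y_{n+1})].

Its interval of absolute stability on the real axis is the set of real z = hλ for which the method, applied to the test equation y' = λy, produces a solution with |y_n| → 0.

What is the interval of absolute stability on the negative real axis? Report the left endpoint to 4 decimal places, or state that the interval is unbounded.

Test eqn y'=λy, z=hλ:
  y_{n+1} = y_n + z·[11/15·y_n + 4/15·y_{n+1}] ⇒ (1 − 4/15z)y_{n+1} = (1 + 11/15z)y_n
  ⇒ R(z) = (1 + 11/15z)/(1 − 4/15z).

Boundary: |R(x)|=1, x<0.
x=-1.32: |R|=0.0237
R=−1: 1+11/15x = −1+4/15x ⇒ -7/15x=2 ⇒ x=2/(-7/15)=-4.2857
Confirm numerically:
  x=-4.230: |R|=0.98778 <1
  x=-1.863: |R|=0.24466 <1
  x=-1.818: |R|=0.22441 <1
  x=-4.748: |R|=1.09520 >1
  x=-4.343: |R|=1.01239 >1
Interval (-4.2857, 0).

(-4.2857, 0).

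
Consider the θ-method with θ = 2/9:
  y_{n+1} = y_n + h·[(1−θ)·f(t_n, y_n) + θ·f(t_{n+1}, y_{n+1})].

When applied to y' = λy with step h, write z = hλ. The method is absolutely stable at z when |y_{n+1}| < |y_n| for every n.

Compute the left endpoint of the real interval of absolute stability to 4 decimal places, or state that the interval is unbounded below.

left endpoint -3.6000.

Test eqn y'=λy, z=hλ:
  y_{n+1} = y_n + z·[7/9·y_n + 2/9·y_{n+1}] ⇒ (1 − 2/9z)y_{n+1} = (1 + 7/9z)y_n
  Hence R(z) = (1 + 7/9z)/(1 − 2/9z).

Find x<0 with |R(x)|<1.
x=-1.47: |R|=0.1080
R=−1: 1+7/9x = −1+2/9x ⇒ -5/9x=2 ⇒ x=2/(-5/9)=-3.6000
Confirm numerically:
  x=-3.184: |R|=0.86465 <1
  x=-2.437: |R|=0.58087 <1
  x=-1.749: |R|=0.25948 <1
  x=-1.459: |R|=0.10178 <1
  x=-3.856: |R|=1.07659 >1
  x=-3.777: |R|=1.05346 >1
So |R|<1 on (-3.6000, 0).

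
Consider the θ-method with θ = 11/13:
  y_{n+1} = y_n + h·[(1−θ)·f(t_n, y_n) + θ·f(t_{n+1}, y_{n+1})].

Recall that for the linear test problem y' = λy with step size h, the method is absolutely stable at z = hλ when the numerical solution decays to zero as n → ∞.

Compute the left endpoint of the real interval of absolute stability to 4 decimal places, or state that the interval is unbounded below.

unbounded; (−∞, 0).

With y'=λy (z=hλ):
  y_{n+1} = y_n + z·[2/13·y_n + 11/13·y_{n+1}] ⇒ (1 − 11/13z)y_{n+1} = (1 + 2/13z)y_n
  ⇒ R(z) = (1 + 2/13z)/(1 − 11/13z).

Need |R(x)|<1, x<0.
x=-1.29: |R|=0.3832
x=-2: |R|=0.2571
x=-10: |R|=0.0569
x=-100: |R|=0.1680
θ=11/13≥1/2 ⇒ |1+2/13x|<|1−11/13x| ∀x<0 ⇒ interval (−∞,0).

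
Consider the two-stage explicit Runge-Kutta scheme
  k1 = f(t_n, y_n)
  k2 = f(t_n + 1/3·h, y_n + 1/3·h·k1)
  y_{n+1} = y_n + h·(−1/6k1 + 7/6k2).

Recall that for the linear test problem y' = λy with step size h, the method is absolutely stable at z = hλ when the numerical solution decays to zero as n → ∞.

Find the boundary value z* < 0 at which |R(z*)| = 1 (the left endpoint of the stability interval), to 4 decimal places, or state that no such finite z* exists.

Set f=λy, z=hλ:
  k1=λy_n ⇒ h·k1=z·y_n;  k2=λ(1+1/3z)y_n ⇒ h·k2=z(1+1/3z)y_n
  y_{n+1}/y_n = 1 − 1/6z + 7/6z(1+1/3z) = 1 + z + 7/18z²
  so R(z) = 1 + z + 7/18z².

Solve |R(x)|<1 on ℝ⁻.
x=-0.51: |R|=0.5912
R=1: x+7/18x²=0 ⇒ x=−18/7=-2.5714; min R=1−1/(4·7/18)=0.3571>−1
Confirm numerically:
  x=-2.398: |R|=0.83827 <1
  x=-2.069: |R|=0.59574 <1
  x=-1.698: |R|=0.42325 <1
  x=-1.561: |R|=0.38661 <1
  x=-3.142: |R|=1.69717 >1
  x=-3.055: |R|=1.57451 >1
Stable set (-2.5714, 0).

z* = -2.5714.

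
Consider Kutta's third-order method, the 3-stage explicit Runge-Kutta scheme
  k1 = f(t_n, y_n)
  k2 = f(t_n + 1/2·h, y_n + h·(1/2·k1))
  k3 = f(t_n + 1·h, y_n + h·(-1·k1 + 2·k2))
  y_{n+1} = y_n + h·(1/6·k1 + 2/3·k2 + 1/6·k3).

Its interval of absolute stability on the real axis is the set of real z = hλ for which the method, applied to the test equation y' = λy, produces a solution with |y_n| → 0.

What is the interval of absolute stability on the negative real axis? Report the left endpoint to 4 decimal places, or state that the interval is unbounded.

Set f=λy, z=hλ:
  order 3, 3-stage ⇒ R(z)=1+z+z^2/2+z^3/6
  (e.g. R(-1.24)=0.21103, |R|=0.21103)

Need |R(x)|<1, x<0.
x=-1.24: |R|=0.2110
|R(-2.6)|=1.1493 |R(-1.65)|=0.0374 |R(-0.87)|=0.3987
Bisect:
  x_lo=-2.9023 |R|=1.7652  x_hi=-0.0930 |R|=0.9112
  mid=-1.49767 |R|=0.06396 →hi
  mid=-2.20000 |R|=0.55467 →hi
  mid=-2.55117 |R|=1.06431 →lo
  mid=-2.37559 |R|=0.78829 →hi
  mid=-2.46338 |R|=0.92066 →hi
  mid=-2.50728 |R|=0.99103 →hi
  mid=-2.52923 |R|=1.02730 →lo
  mid=-2.51825 |R|=1.00908 →lo
  mid=-2.51276 |R|=1.00003 →lo
  ...
  [-2.51276,-2.51259] ⇒ x*=-2.5127
So |R|<1 on (-2.5127, 0).

(-2.5127, 0).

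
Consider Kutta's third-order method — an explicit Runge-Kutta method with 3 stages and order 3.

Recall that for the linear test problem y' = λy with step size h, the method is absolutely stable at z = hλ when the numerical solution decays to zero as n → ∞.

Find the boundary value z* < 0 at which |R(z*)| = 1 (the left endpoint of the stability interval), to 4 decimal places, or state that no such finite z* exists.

z* = -2.5127.

On y'=λy, z=hλ:
  order 3, 3-stage ⇒ R(z)=1+z+z^2/2+z^3/6
  (e.g. R(-0.59)=0.54982, |R|=0.54982)

Solve |R(x)|<1 on ℝ⁻.
x=-0.59: |R|=0.5498
|R(-2.33)|=0.7238 |R(-0.77)|=0.4504
Bisect:
  x_lo=-3.0082 |R|=2.0206  x_hi=-0.1685 |R|=0.8449
  mid=-1.58837 |R|=0.00520 →hi
  mid=-2.29829 |R|=0.68054 →hi
  mid=-2.65325 |R|=1.24642 →lo
  mid=-2.47577 |R|=0.94023 →hi
  mid=-2.56451 |R|=1.08717 →lo
  mid=-2.52014 |R|=1.01220 →lo
  mid=-2.49796 |R|=0.97585 →hi
  mid=-2.50905 |R|=0.99393 →hi
  ...
  [-2.51286,-2.51269] ⇒ x*=-2.5127
Stable set (-2.5127, 0).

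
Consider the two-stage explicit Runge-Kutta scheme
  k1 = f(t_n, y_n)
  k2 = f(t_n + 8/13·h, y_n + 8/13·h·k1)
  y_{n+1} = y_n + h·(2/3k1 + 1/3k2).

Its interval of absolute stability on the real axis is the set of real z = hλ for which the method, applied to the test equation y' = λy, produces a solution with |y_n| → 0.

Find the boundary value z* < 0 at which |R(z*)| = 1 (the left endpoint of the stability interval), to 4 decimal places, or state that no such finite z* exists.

Test eqn y'=λy, z=hλ:
  k1=λy_n ⇒ h·k1=z·y_n;  k2=λ(1+8/13z)y_n ⇒ h·k2=z(1+8/13z)y_n
  y_{n+1}/y_n = 1 + 2/3z + 1/3z(1+8/13z) = 1 + z + 8/39z²
  R(z) = 1 + z + 8/39z².

Solve |R(x)|<1 on ℝ⁻.
x=-1.24: |R|=0.0754
R=1: x+8/39x²=0 ⇒ x=−39/8=-4.8750; min R=1−1/(4·8/39)=-0.2188>−1
Confirm numerically:
  x=-4.784: |R|=0.91070 <1
  x=-3.964: |R|=0.25924 <1
  x=-2.555: |R|=0.21592 <1
  x=-5.428: |R|=1.61573 >1
  x=-5.273: |R|=1.43049 >1
  x=-5.018: |R|=1.14719 >1
Interval (-4.8750, 0).

z* = -4.8750.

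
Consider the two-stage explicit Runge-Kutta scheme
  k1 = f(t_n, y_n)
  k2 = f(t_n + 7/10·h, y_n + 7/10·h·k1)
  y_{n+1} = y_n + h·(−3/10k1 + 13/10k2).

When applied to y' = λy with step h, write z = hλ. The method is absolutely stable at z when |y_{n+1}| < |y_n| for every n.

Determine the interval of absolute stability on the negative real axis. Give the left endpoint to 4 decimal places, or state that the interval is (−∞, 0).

With y'=λy (z=hλ):
  k1=λy_n ⇒ h·k1=z·y_n;  k2=λ(1+7/10z)y_n ⇒ h·k2=z(1+7/10z)y_n
  y_{n+1}/y_n = 1 − 3/10z + 13/10z(1+7/10z) = 1 + z + 91/100z²
  R(z) = 1 + z + 91/100z².

Solve |R(x)|<1 on ℝ⁻.
x=-0.66: |R|=0.7364
R=1: x+91/100x²=0 ⇒ x=−100/91=-1.0989; min R=1−1/(4·91/100)=0.7253>−1
Confirm numerically:
  x=-0.652: |R|=0.73484 <1
  x=-0.625: |R|=0.73047 <1
  x=-0.462: |R|=0.73223 <1
  x=-0.454: |R|=0.73357 <1
  x=-1.691: |R|=1.91113 >1
  x=-1.674: |R|=1.87607 >1
  x=-1.628: |R|=1.78385 >1
Interval (-1.0989, 0).

z∈(-1.0989,0).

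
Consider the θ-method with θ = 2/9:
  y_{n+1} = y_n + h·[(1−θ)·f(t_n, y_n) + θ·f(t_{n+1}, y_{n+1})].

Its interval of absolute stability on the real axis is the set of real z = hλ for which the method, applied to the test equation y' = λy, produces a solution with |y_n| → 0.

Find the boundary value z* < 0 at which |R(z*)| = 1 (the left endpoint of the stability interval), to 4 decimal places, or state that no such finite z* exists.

z* = -3.6000.

With y'=λy (z=hλ):
  y_{n+1} = y_n + z·[7/9·y_n + 2/9·y_{n+1}] ⇒ (1 − 2/9z)y_{n+1} = (1 + 7/9z)y_n
  R(z) = (1 + 7/9z)/(1 − 2/9z).

Find x<0 with |R(x)|<1.
x=-0.82: |R|=0.3064
R=−1: 1+7/9x = −1+2/9x ⇒ -5/9x=2 ⇒ x=2/(-5/9)=-3.6000
Confirm numerically:
  x=-3.322: |R|=0.91115 <1
  x=-2.487: |R|=0.60176 <1
  x=-2.282: |R|=0.51416 <1
  x=-1.800: |R|=0.28571 <1
  x=-4.090: |R|=1.14261 >1
  x=-3.762: |R|=1.04902 >1
So |R|<1 on (-3.6000, 0).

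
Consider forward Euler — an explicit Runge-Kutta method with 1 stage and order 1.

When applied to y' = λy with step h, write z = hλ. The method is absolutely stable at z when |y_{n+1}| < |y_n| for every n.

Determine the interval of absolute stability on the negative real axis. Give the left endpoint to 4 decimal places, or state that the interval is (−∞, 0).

z∈(-2.0000,0).

Set f=λy, z=hλ:
  order 1, 1-stage ⇒ R(z)=1+z
  (e.g. R(-1.11)=-0.11000, |R|=0.11000)

Boundary: |R(x)|=1, x<0.
x=-1.11: |R|=0.1100
|R(-1.8)|=0.8000 |R(-1.71)|=0.7100 |R(-0.96)|=0.0400
Bisect:
  x_lo=-2.5321 |R|=1.5321  x_hi=-0.3206 |R|=0.6794
  mid=-1.42631 |R|=0.42631 →hi
  mid=-1.97918 |R|=0.97918 →hi
  mid=-2.25562 |R|=1.25562 →lo
  mid=-2.11740 |R|=1.11740 →lo
  mid=-2.04829 |R|=1.04829 →lo
  mid=-2.01373 |R|=1.01373 →lo
  mid=-1.99646 |R|=0.99646 →hi
  ...
  [-2.00010,-1.99997] ⇒ x*=-2.0000
So |R|<1 on (-2.0000, 0).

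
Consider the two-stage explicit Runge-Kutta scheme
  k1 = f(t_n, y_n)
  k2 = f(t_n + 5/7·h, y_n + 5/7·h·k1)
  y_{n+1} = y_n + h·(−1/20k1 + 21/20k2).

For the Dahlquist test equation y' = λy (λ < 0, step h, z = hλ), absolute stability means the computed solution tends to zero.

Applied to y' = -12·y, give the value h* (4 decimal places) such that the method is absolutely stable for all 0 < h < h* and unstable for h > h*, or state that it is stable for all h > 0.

On y'=λy, z=hλ:
  k1=λy_n ⇒ h·k1=z·y_n;  k2=λ(1+5/7z)y_n ⇒ h·k2=z(1+5/7z)y_n
  y_{n+1}/y_n = 1 − 1/20z + 21/20z(1+5/7z) = 1 + z + 3/4z²
  Hence R(z) = 1 + z + 3/4z².

Boundary: |R(x)|=1, x<0.
x=-1.62: |R|=1.3483
R=1: x+3/4x²=0 ⇒ x=−4/3=-1.3333; min R=1−1/(4·3/4)=0.6667>−1
Confirm numerically:
  x=-1.311: |R|=0.97804 <1
  x=-1.230: |R|=0.90468 <1
  x=-1.137: |R|=0.83258 <1
  x=-0.873: |R|=0.69860 <1
  x=-1.691: |R|=1.45361 >1
  x=-1.626: |R|=1.35691 >1
  x=-1.431: |R|=1.10482 >1
Stable set (-1.3333, 0).

(-1.3333,0); λ=-12 ⇒ h* = (4/3)/12 = 0.1111.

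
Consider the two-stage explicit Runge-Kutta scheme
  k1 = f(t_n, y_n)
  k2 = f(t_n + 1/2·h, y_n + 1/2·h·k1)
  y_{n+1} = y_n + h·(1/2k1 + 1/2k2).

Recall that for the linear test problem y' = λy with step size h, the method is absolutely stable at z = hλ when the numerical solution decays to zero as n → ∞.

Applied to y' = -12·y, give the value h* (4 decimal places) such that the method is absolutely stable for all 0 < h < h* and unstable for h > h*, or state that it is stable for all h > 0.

(-4.0000,0); λ=-12 ⇒ h* = (4)/12 = 0.3333.

Test eqn y'=λy, z=hλ:
  k1=λy_n ⇒ h·k1=z·y_n;  k2=λ(1+1/2z)y_n ⇒ h·k2=z(1+1/2z)y_n
  y_{n+1}/y_n = 1 + 1/2z + 1/2z(1+1/2z) = 1 + z + 1/4z²
  ⇒ R(z) = 1 + z + 1/4z².

Boundary: |R(x)|=1, x<0.
x=-1.43: |R|=0.0812
R=1: x+1/4x²=0 ⇒ x=−4=-4.0000; min R=1−1/(4·1/4)=0.0000>−1
Confirm numerically:
  x=-3.886: |R|=0.88925 <1
  x=-3.446: |R|=0.52273 <1
  x=-2.978: |R|=0.23912 <1
  x=-4.596: |R|=1.68480 >1
  x=-4.078: |R|=1.07952 >1
  x=-4.048: |R|=1.04858 >1
So |R|<1 on (-4.0000, 0).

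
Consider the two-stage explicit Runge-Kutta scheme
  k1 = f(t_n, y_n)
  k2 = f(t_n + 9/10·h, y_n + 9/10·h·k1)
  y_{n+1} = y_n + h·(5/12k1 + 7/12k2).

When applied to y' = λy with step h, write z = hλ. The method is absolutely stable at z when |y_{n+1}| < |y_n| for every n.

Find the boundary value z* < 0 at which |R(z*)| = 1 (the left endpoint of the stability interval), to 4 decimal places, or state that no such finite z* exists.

left endpoint -1.9048.

Set f=λy, z=hλ:
  k1=λy_n ⇒ h·k1=z·y_n;  k2=λ(1+9/10z)y_n ⇒ h·k2=z(1+9/10z)y_n
  y_{n+1}/y_n = 1 + 5/12z + 7/12z(1+9/10z) = 1 + z + 21/40z²
  so R(z) = 1 + z + 21/40z².

Find x<0 with |R(x)|<1.
x=-0.37: |R|=0.7019
R=1: x+21/40x²=0 ⇒ x=−40/21=-1.9048; min R=1−1/(4·21/40)=0.5238>−1
Confirm numerically:
  x=-1.740: |R|=0.84949 <1
  x=-1.632: |R|=0.76630 <1
  x=-1.213: |R|=0.55947 <1
  x=-0.847: |R|=0.52964 <1
  x=-2.189: |R|=1.32665 >1
  x=-2.023: |R|=1.12558 >1
Stable set (-1.9048, 0).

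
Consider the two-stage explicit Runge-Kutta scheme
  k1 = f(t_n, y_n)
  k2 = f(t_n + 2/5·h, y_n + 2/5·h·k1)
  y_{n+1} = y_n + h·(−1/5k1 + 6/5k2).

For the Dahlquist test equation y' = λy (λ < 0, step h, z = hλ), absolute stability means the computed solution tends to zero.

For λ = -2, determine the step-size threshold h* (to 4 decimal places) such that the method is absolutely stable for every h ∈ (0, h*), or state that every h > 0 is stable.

Set f=λy, z=hλ:
  k1=λy_n ⇒ h·k1=z·y_n;  k2=λ(1+2/5z)y_n ⇒ h·k2=z(1+2/5z)y_n
  y_{n+1}/y_n = 1 − 1/5z + 6/5z(1+2/5z) = 1 + z + 12/25z²
  Hence R(z) = 1 + z + 12/25z².

Need |R(x)|<1, x<0.
x=-1.13: |R|=0.4829
R=1: x+12/25x²=0 ⇒ x=−25/12=-2.0833; min R=1−1/(4·12/25)=0.4792>−1
Confirm numerically:
  x=-1.617: |R|=0.63805 <1
  x=-1.509: |R|=0.58400 <1
  x=-0.894: |R|=0.48963 <1
  x=-0.857: |R|=0.49554 <1
  x=-2.599: |R|=1.64330 >1
  x=-2.384: |R|=1.34406 >1
Interval (-2.0833, 0).

(-2.0833,0); λ=-2 ⇒ h* = (25/12)/2 = 1.0417.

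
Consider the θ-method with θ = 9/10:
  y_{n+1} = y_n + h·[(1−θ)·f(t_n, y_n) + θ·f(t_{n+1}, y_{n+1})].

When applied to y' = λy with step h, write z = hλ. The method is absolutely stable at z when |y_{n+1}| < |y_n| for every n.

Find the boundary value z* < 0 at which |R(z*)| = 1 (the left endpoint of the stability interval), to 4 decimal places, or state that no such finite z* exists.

interval (−∞, 0).

With y'=λy (z=hλ):
  y_{n+1} = y_n + z·[1/10·y_n + 9/10·y_{n+1}] ⇒ (1 − 9/10z)y_{n+1} = (1 + 1/10z)y_n
  Hence R(z) = (1 + 1/10z)/(1 − 9/10z).

Boundary: |R(x)|=1, x<0.
x=-0.65: |R|=0.5899
x=-2: |R|=0.2857
x=-10: |R|=0.0000
x=-100: |R|=0.0989
θ=9/10≥1/2 ⇒ |1+1/10x|<|1−9/10x| ∀x<0 ⇒ unbounded interval.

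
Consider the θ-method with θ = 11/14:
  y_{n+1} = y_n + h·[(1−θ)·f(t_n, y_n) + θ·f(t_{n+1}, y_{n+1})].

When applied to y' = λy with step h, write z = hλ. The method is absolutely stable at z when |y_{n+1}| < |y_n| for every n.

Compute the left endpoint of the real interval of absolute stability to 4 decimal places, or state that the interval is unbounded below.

Set f=λy, z=hλ:
  y_{n+1} = y_n + z·[3/14·y_n + 11/14·y_{n+1}] ⇒ (1 − 11/14z)y_{n+1} = (1 + 3/14z)y_n
  Hence R(z) = (1 + 3/14z)/(1 − 11/14z).

Need |R(x)|<1, x<0.
x=-0.55: |R|=0.6160
x=-2: |R|=0.2222
x=-10: |R|=0.1290
x=-100: |R|=0.2567
θ=11/14≥1/2 ⇒ |1+3/14x|<|1−11/14x| ∀x<0 ⇒ unbounded interval.

interval (−∞, 0).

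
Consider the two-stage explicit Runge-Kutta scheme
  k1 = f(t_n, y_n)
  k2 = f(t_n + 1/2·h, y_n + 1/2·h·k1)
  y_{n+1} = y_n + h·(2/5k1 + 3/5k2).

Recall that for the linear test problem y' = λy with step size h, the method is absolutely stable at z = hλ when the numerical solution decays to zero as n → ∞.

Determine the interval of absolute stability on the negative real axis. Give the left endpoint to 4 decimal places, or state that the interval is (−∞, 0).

Set f=λy, z=hλ:
  k1=λy_n ⇒ h·k1=z·y_n;  k2=λ(1+1/2z)y_n ⇒ h·k2=z(1+1/2z)y_n
  y_{n+1}/y_n = 1 + 2/5z + 3/5z(1+1/2z) = 1 + z + 3/10z²
  Hence R(z) = 1 + z + 3/10z².

Boundary: |R(x)|=1, x<0.
x=-1.76: |R|=0.1693
R=1: x+3/10x²=0 ⇒ x=−10/3=-3.3333; min R=1−1/(4·3/10)=0.1667>−1
Confirm numerically:
  x=-3.218: |R|=0.88866 <1
  x=-3.018: |R|=0.71450 <1
  x=-2.302: |R|=0.28776 <1
  x=-1.489: |R|=0.17614 <1
  x=-3.843: |R|=1.58759 >1
  x=-3.697: |R|=1.40334 >1
  x=-3.375: |R|=1.04219 >1
So |R|<1 on (-3.3333, 0).

z∈(-3.3333,0).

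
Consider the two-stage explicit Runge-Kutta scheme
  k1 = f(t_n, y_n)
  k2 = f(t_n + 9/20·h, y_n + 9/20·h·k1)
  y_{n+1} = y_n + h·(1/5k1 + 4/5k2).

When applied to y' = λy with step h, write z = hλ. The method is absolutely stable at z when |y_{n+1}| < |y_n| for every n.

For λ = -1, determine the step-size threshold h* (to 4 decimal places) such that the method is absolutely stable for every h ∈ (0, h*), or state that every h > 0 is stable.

(-2.7778,0); λ=-1 ⇒ h* = (25/9)/1 = 2.7778.

With y'=λy (z=hλ):
  k1=λy_n ⇒ h·k1=z·y_n;  k2=λ(1+9/20z)y_n ⇒ h·k2=z(1+9/20z)y_n
  y_{n+1}/y_n = 1 + 1/5z + 4/5z(1+9/20z) = 1 + z + 9/25z²
  R(z) = 1 + z + 9/25z².

Need |R(x)|<1, x<0.
x=-0.46: |R|=0.6162
R=1: x+9/25x²=0 ⇒ x=−25/9=-2.7778; min R=1−1/(4·9/25)=0.3056>−1
Confirm numerically:
  x=-2.229: |R|=0.55964 <1
  x=-1.882: |R|=0.39309 <1
  x=-1.380: |R|=0.30558 <1
  x=-3.278: |R|=1.59030 >1
  x=-3.089: |R|=1.34609 >1
Interval (-2.7778, 0).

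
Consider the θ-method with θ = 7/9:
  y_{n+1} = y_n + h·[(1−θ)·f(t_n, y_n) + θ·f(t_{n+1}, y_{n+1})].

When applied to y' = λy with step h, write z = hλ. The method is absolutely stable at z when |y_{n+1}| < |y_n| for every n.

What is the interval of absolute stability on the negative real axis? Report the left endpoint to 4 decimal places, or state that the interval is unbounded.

interval (−∞, 0).

Test eqn y'=λy, z=hλ:
  y_{n+1} = y_n + z·[2/9·y_n + 7/9·y_{n+1}] ⇒ (1 − 7/9z)y_{n+1} = (1 + 2/9z)y_n
  Hence R(z) = (1 + 2/9z)/(1 − 7/9z).

Boundary: |R(x)|=1, x<0.
x=-0.61: |R|=0.5863
x=-2: |R|=0.2174
x=-10: |R|=0.1392
x=-100: |R|=0.2694
θ=7/9≥1/2 ⇒ |1+2/9x|<|1−7/9x| ∀x<0 ⇒ interval (−∞,0).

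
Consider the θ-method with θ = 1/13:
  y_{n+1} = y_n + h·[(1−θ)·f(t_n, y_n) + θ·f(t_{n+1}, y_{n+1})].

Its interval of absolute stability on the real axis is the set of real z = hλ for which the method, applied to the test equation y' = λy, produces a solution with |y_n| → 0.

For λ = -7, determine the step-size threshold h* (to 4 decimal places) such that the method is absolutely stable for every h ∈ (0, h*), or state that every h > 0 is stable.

Set f=λy, z=hλ:
  y_{n+1} = y_n + z·[12/13·y_n + 1/13·y_{n+1}] ⇒ (1 − 1/13z)y_{n+1} = (1 + 12/13z)y_n
  Hence R(z) = (1 + 12/13z)/(1 − 1/13z).

Solve |R(x)|<1 on ℝ⁻.
x=-1.28: |R|=0.1653
R=−1: 1+12/13x = −1+1/13x ⇒ -11/13x=2 ⇒ x=2/(-11/13)=-2.3636
Confirm numerically:
  x=-1.382: |R|=0.24920 <1
  x=-1.207: |R|=0.10446 <1
  x=-1.084: |R|=0.00057 <1
  x=-2.811: |R|=1.31124 >1
  x=-2.541: |R|=1.12554 >1
  x=-2.398: |R|=1.02455 >1
Stable set (-2.3636, 0).

(-2.3636,0); λ=-7 ⇒ h* = (26/11)/7 = 0.3377.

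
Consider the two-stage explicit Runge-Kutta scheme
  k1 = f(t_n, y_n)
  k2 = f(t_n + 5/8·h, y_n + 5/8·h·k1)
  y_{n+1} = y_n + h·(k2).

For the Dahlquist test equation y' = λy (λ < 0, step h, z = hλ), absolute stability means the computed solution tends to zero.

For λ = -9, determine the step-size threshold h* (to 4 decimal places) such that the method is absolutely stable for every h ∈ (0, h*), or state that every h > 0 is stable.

(-1.6000,0); λ=-9 ⇒ h* = (8/5)/9 = 0.1778.

Test eqn y'=λy, z=hλ:
  k1=λy_n ⇒ h·k1=z·y_n;  k2=λ(1+5/8z)y_n ⇒ h·k2=z(1+5/8z)y_n
  y_{n+1}/y_n = 1 + z(1+5/8z) = 1 + z + 5/8z²
  so R(z) = 1 + z + 5/8z².

Find x<0 with |R(x)|<1.
x=-1.31: |R|=0.7626
R=1: x+5/8x²=0 ⇒ x=−8/5=-1.6000; min R=1−1/(4·5/8)=0.6000>−1
Confirm numerically:
  x=-1.076: |R|=0.64761 <1
  x=-1.009: |R|=0.62730 <1
  x=-0.865: |R|=0.60264 <1
  x=-0.804: |R|=0.60001 <1
  x=-2.075: |R|=1.61602 >1
  x=-1.637: |R|=1.03786 >1
Interval (-1.6000, 0).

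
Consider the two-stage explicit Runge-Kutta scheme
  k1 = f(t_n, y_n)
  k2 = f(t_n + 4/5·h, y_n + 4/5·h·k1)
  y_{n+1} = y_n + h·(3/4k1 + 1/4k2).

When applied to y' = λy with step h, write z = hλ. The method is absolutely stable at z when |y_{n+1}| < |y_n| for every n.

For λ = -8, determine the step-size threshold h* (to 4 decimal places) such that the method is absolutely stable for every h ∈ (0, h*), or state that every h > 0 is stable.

(-5.0000,0); λ=-8 ⇒ h* = (5)/8 = 0.6250.

Test eqn y'=λy, z=hλ:
  k1=λy_n ⇒ h·k1=z·y_n;  k2=λ(1+4/5z)y_n ⇒ h·k2=z(1+4/5z)y_n
  y_{n+1}/y_n = 1 + 3/4z + 1/4z(1+4/5z) = 1 + z + 1/5z²
  so R(z) = 1 + z + 1/5z².

Need |R(x)|<1, x<0.
x=-0.9: |R|=0.2620
R=1: x+1/5x²=0 ⇒ x=−5=-5.0000; min R=1−1/(4·1/5)=-0.2500>−1
Confirm numerically:
  x=-4.385: |R|=0.46065 <1
  x=-3.079: |R|=0.18295 <1
  x=-2.968: |R|=0.20620 <1
  x=-2.446: |R|=0.24942 <1
  x=-5.241: |R|=1.25262 >1
  x=-5.146: |R|=1.15026 >1
So |R|<1 on (-5.0000, 0).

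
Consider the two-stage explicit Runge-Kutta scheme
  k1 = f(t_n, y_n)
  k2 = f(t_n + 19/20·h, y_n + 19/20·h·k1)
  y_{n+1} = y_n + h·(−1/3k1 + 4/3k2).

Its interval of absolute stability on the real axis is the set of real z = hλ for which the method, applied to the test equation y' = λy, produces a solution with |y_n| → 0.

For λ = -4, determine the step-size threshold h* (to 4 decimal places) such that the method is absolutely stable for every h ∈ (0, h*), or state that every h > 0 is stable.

(-0.7895,0); λ=-4 ⇒ h* = (15/19)/4 = 0.1974.

With y'=λy (z=hλ):
  k1=λy_n ⇒ h·k1=z·y_n;  k2=λ(1+19/20z)y_n ⇒ h·k2=z(1+19/20z)y_n
  y_{n+1}/y_n = 1 − 1/3z + 4/3z(1+19/20z) = 1 + z + 19/15z²
  R(z) = 1 + z + 19/15z².

Find x<0 with |R(x)|<1.
x=-0.92: |R|=1.1521
R=1: x+19/15x²=0 ⇒ x=−15/19=-0.7895; min R=1−1/(4·19/15)=0.8026>−1
Confirm numerically:
  x=-0.710: |R|=0.92853 <1
  x=-0.483: |R|=0.81250 <1
  x=-0.395: |R|=0.80263 <1
  x=-1.133: |R|=1.49301 >1
  x=-0.935: |R|=1.17235 >1
Stable set (-0.7895, 0).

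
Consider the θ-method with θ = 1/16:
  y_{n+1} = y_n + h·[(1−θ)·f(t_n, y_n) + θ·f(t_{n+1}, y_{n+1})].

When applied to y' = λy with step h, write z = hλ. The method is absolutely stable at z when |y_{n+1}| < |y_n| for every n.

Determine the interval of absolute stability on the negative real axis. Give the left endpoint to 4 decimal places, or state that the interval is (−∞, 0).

(-2.2857, 0).

Test eqn y'=λy, z=hλ:
  y_{n+1} = y_n + z·[15/16·y_n + 1/16·y_{n+1}] ⇒ (1 − 1/16z)y_{n+1} = (1 + 15/16z)y_n
  R(z) = (1 + 15/16z)/(1 − 1/16z).

Find x<0 with |R(x)|<1.
x=-1.47: |R|=0.3463
R=−1: 1+15/16x = −1+1/16x ⇒ -7/8x=2 ⇒ x=2/(-7/8)=-2.2857
Confirm numerically:
  x=-2.203: |R|=0.93638 <1
  x=-2.116: |R|=0.86885 <1
  x=-1.731: |R|=0.56201 <1
  x=-1.376: |R|=0.26703 <1
  x=-2.770: |R|=1.36121 >1
  x=-2.768: |R|=1.35976 >1
  x=-2.467: |R|=1.13743 >1
So |R|<1 on (-2.2857, 0).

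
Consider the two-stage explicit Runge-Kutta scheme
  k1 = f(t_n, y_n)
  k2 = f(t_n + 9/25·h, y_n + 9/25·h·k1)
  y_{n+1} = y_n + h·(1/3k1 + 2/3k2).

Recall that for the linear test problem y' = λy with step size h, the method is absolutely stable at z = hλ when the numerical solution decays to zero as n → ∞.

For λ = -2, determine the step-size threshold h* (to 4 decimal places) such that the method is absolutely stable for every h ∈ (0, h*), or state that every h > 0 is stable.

(-4.1667,0); λ=-2 ⇒ h* = (25/6)/2 = 2.0833.

With y'=λy (z=hλ):
  k1=λy_n ⇒ h·k1=z·y_n;  k2=λ(1+9/25z)y_n ⇒ h·k2=z(1+9/25z)y_n
  y_{n+1}/y_n = 1 + 1/3z + 2/3z(1+9/25z) = 1 + z + 6/25z²
  Hence R(z) = 1 + z + 6/25z².

Find x<0 with |R(x)|<1.
x=-0.8: |R|=0.3536
R=1: x+6/25x²=0 ⇒ x=−25/6=-4.1667; min R=1−1/(4·6/25)=-0.0417>−1
Confirm numerically:
  x=-4.004: |R|=0.84368 <1
  x=-3.773: |R|=0.64353 <1
  x=-2.574: |R|=0.01611 <1
  x=-4.762: |R|=1.68039 >1
  x=-4.688: |R|=1.58656 >1
  x=-4.566: |R|=1.43761 >1
So |R|<1 on (-4.1667, 0).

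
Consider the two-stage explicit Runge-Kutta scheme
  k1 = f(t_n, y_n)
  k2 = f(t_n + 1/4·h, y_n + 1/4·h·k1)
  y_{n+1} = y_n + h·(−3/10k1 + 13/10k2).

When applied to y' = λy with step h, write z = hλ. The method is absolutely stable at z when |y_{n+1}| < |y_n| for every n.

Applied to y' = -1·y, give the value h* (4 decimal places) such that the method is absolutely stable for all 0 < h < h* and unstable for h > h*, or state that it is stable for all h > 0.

(-3.0769,0); λ=-1 ⇒ h* = (40/13)/1 = 3.0769.

Test eqn y'=λy, z=hλ:
  k1=λy_n ⇒ h·k1=z·y_n;  k2=λ(1+1/4z)y_n ⇒ h·k2=z(1+1/4z)y_n
  y_{n+1}/y_n = 1 − 3/10z + 13/10z(1+1/4z) = 1 + z + 13/40z²
  R(z) = 1 + z + 13/40z².

Boundary: |R(x)|=1, x<0.
x=-0.68: |R|=0.4703
R=1: x+13/40x²=0 ⇒ x=−40/13=-3.0769; min R=1−1/(4·13/40)=0.2308>−1
Confirm numerically:
  x=-2.626: |R|=0.61516 <1
  x=-2.617: |R|=0.60882 <1
  x=-1.663: |R|=0.23581 <1
  x=-1.545: |R|=0.23078 <1
  x=-3.501: |R|=1.48253 >1
  x=-3.443: |R|=1.40963 >1
Stable set (-3.0769, 0).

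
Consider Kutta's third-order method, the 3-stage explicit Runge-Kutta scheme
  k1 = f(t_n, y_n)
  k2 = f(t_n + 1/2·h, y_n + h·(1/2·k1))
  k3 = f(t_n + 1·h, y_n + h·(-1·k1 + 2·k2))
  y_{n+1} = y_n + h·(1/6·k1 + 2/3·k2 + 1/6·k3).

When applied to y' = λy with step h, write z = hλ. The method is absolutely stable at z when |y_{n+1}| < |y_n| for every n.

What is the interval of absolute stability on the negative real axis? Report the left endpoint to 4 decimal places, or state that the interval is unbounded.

(-2.5127, 0).

On y'=λy, z=hλ:
  order 3, 3-stage ⇒ R(z)=1+z+z^2/2+z^3/6
  (e.g. R(-1.54)=0.03709, |R|=0.03709)

Boundary: |R(x)|=1, x<0.
x=-1.54: |R|=0.0371
|R(-1.65)|=0.0374 |R(-1.53)|=0.0435 |R(-1.03)|=0.3183
Bisect:
  x_lo=-3.1040 |R|=2.2710  x_hi=-0.1108 |R|=0.8951
  mid=-1.60738 |R|=0.00770 →hi
  mid=-2.35569 |R|=0.75978 →hi
  mid=-2.72984 |R|=1.39431 →lo
  mid=-2.54277 |R|=1.05005 →lo
  mid=-2.44923 |R|=0.89858 →hi
  mid=-2.49600 |R|=0.97268 →hi
  mid=-2.51938 |R|=1.01095 →lo
  mid=-2.50769 |R|=0.99171 →hi
  ...
  [-2.51281,-2.51262] ⇒ x*=-2.5127
So |R|<1 on (-2.5127, 0).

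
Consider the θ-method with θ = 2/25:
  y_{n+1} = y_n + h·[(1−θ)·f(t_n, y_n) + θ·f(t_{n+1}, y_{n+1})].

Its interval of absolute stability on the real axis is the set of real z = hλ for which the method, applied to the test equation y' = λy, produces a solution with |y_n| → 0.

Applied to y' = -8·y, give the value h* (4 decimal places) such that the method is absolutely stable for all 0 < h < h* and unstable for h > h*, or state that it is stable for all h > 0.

(-2.3810,0); λ=-8 ⇒ h* = (50/21)/8 = 0.2976.

Set f=λy, z=hλ:
  y_{n+1} = y_n + z·[23/25·y_n + 2/25·y_{n+1}] ⇒ (1 − 2/25z)y_{n+1} = (1 + 23/25z)y_n
  R(z) = (1 + 23/25z)/(1 − 2/25z).

Need |R(x)|<1, x<0.
x=-0.36: |R|=0.6501
R=−1: 1+23/25x = −1+2/25x ⇒ -21/25x=2 ⇒ x=2/(-21/25)=-2.3810
Confirm numerically:
  x=-1.998: |R|=0.72265 <1
  x=-1.632: |R|=0.44353 <1
  x=-1.133: |R|=0.03884 <1
  x=-1.122: |R|=0.02958 <1
  x=-2.909: |R|=1.35982 >1
  x=-2.881: |R|=1.34136 >1
Stable set (-2.3810, 0).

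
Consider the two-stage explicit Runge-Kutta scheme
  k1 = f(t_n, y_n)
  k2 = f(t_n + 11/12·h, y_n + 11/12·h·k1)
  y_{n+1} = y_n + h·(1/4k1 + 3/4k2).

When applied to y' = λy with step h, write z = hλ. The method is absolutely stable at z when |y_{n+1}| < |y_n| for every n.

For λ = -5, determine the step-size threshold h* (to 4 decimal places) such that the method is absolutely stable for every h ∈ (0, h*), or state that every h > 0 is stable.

(-1.4545,0); λ=-5 ⇒ h* = (16/11)/5 = 0.2909.

With y'=λy (z=hλ):
  k1=λy_n ⇒ h·k1=z·y_n;  k2=λ(1+11/12z)y_n ⇒ h·k2=z(1+11/12z)y_n
  y_{n+1}/y_n = 1 + 1/4z + 3/4z(1+11/12z) = 1 + z + 11/16z²
  R(z) = 1 + z + 11/16z².

Need |R(x)|<1, x<0.
x=-1.73: |R|=1.3276
R=1: x+11/16x²=0 ⇒ x=−16/11=-1.4545; min R=1−1/(4·11/16)=0.6364>−1
Confirm numerically:
  x=-1.303: |R|=0.86424 <1
  x=-1.300: |R|=0.86188 <1
  x=-1.212: |R|=0.79790 <1
  x=-1.174: |R|=0.77356 <1
  x=-1.944: |R|=1.65416 >1
  x=-1.493: |R|=1.03947 >1
Stable set (-1.4545, 0).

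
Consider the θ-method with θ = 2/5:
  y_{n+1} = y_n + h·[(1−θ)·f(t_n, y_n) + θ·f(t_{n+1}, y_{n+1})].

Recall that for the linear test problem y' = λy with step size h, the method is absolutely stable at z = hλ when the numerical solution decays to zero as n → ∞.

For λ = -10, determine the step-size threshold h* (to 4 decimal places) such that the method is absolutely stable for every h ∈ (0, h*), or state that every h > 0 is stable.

Set f=λy, z=hλ:
  y_{n+1} = y_n + z·[3/5·y_n + 2/5·y_{n+1}] ⇒ (1 − 2/5z)y_{n+1} = (1 + 3/5z)y_n
  so R(z) = (1 + 3/5z)/(1 − 2/5z).

Solve |R(x)|<1 on ℝ⁻.
x=-1.6: |R|=0.0244
R=−1: 1+3/5x = −1+2/5x ⇒ -1/5x=2 ⇒ x=2/(-1/5)=-10.0000
Confirm numerically:
  x=-7.796: |R|=0.89297 <1
  x=-7.385: |R|=0.86773 <1
  x=-7.075: |R|=0.84726 <1
  x=-5.545: |R|=0.72312 <1
  x=-10.574: |R|=1.02195 >1
  x=-10.155: |R|=1.00612 >1
Stable set (-10.0000, 0).

(-10.0000,0); λ=-10 ⇒ h* = (10)/10 = 1.0000.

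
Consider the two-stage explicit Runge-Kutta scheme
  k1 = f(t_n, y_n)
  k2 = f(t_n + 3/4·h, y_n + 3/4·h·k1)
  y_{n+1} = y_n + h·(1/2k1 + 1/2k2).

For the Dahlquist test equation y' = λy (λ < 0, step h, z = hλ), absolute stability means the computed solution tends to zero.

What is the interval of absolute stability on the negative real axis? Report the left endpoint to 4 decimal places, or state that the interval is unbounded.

Test eqn y'=λy, z=hλ:
  k1=λy_n ⇒ h·k1=z·y_n;  k2=λ(1+3/4z)y_n ⇒ h·k2=z(1+3/4z)y_n
  y_{n+1}/y_n = 1 + 1/2z + 1/2z(1+3/4z) = 1 + z + 3/8z²
  R(z) = 1 + z + 3/8z².

Find x<0 with |R(x)|<1.
x=-1.53: |R|=0.3478
R=1: x+3/8x²=0 ⇒ x=−8/3=-2.6667; min R=1−1/(4·3/8)=0.3333>−1
Confirm numerically:
  x=-1.849: |R|=0.43305 <1
  x=-1.678: |R|=0.37788 <1
  x=-1.184: |R|=0.34170 <1
  x=-2.999: |R|=1.37375 >1
  x=-2.807: |R|=1.14772 >1
  x=-2.786: |R|=1.12467 >1
So |R|<1 on (-2.6667, 0).

(-2.6667, 0).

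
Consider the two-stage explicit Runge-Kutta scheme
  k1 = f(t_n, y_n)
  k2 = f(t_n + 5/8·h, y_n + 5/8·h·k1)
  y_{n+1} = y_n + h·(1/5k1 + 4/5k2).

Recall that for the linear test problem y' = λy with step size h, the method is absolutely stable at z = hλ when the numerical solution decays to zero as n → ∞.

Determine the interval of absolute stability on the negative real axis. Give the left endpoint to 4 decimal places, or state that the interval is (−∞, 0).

Test eqn y'=λy, z=hλ:
  k1=λy_n ⇒ h·k1=z·y_n;  k2=λ(1+5/8z)y_n ⇒ h·k2=z(1+5/8z)y_n
  y_{n+1}/y_n = 1 + 1/5z + 4/5z(1+5/8z) = 1 + z + 1/2z²
  ⇒ R(z) = 1 + z + 1/2z².

Boundary: |R(x)|=1, x<0.
x=-0.41: |R|=0.6741
R=1: x+1/2x²=0 ⇒ x=−2=-2.0000; min R=1−1/(4·1/2)=0.5000>−1
Confirm numerically:
  x=-1.979: |R|=0.97922 <1
  x=-1.878: |R|=0.88544 <1
  x=-1.188: |R|=0.51767 <1
  x=-1.166: |R|=0.51378 <1
  x=-2.182: |R|=1.19856 >1
  x=-2.151: |R|=1.16240 >1
  x=-2.113: |R|=1.11938 >1
Interval (-2.0000, 0).

z∈(-2.0000,0).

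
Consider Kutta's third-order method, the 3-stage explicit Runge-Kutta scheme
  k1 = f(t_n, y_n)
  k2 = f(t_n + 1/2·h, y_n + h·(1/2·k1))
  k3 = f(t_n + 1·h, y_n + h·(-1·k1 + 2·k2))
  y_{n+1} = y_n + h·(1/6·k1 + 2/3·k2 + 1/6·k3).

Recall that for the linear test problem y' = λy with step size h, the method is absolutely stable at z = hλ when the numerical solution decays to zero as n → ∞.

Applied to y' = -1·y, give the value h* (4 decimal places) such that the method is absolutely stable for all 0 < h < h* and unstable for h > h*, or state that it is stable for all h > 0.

(-2.5127,0); λ=-1 ⇒ h* = 2.5127.

Set f=λy, z=hλ:
  order 3, 3-stage ⇒ R(z)=1+z+z^2/2+z^3/6
  (e.g. R(-1.49)=0.06873, |R|=0.06873)

Boundary: |R(x)|=1, x<0.
x=-1.49: |R|=0.0687
|R(-2.31)|=0.6963 |R(-1.89)|=0.2292 |R(-1.79)|=0.1438
Bisect:
  x_lo=-3.1221 |R|=2.3204  x_hi=-0.2332 |R|=0.7919
  mid=-1.67765 |R|=0.05736 →hi
  mid=-2.39986 |R|=0.82380 →hi
  mid=-2.76097 |R|=1.45728 →lo
  mid=-2.58041 |R|=1.11478 →lo
  mid=-2.49014 |R|=0.96321 →hi
  mid=-2.53528 |R|=1.03743 →lo
  mid=-2.51271 |R|=0.99994 →hi
  mid=-2.52399 |R|=1.01859 →lo
  mid=-2.51835 |R|=1.00924 →lo
  mid=-2.51553 |R|=1.00458 →lo
  ...
  [-2.51288,-2.51271] ⇒ x*=-2.5127
Stable set (-2.5127, 0).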